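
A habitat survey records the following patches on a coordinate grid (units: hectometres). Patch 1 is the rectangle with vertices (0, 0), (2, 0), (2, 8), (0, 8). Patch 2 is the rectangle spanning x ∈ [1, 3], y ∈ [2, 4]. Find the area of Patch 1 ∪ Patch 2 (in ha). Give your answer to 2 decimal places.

18.00

By inclusion–exclusion:
Individual areas: |Patch 1| = 16, |Patch 2| = 4.
|Patch 1∩Patch 2|: x∈[1,2], y∈[2,4] → 1·2 = 2.
|Patch 1 ∪ Patch 2| = 20 − 2 = 18.00.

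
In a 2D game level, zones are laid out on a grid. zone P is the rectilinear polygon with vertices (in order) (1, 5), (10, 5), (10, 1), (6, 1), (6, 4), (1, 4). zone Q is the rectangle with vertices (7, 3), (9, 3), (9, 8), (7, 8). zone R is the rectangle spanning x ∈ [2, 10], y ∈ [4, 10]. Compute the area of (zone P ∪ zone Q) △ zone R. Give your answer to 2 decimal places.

|zone P ∪ zone Q| = 27.
|(zone P ∪ zone Q) ∩ zone R| = 14.
|(zone P ∪ zone Q) △ zone R| = 27 + 48 − 28 = 47.00.

47.00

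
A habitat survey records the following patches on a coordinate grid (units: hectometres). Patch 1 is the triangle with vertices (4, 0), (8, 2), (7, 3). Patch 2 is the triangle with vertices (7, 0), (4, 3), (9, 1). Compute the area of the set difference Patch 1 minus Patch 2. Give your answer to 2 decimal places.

1.96

|Patch 1| = 3, |Patch 1∩Patch 2| = 1.0357.
|Patch 1 ∖ Patch 2| = |Patch 1| − |Patch 1∩Patch 2| = 3 − 1.0357 = 1.96.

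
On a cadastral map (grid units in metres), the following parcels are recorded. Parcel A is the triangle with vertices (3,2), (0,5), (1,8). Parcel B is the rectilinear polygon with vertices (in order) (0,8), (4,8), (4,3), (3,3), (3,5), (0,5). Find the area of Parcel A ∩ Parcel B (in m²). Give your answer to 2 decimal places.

The intersection is the polygon with vertices (1,8), (2,5), (0,5).
By the shoelace formula its area is 3.00.

3.00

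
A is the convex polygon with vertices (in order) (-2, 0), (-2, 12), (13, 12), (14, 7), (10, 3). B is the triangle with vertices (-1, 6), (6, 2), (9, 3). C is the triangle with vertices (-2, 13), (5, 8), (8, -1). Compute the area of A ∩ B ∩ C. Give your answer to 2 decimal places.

3.11

The intersection is the polygon with vertices (6.407,3.778), (6.9,2.3), (6,2), (5.759,2.138), (4.091,4.473).
By the shoelace formula its area is 3.11.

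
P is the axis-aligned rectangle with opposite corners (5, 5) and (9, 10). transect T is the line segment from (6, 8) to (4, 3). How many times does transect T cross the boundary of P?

1

The segment meets the boundary at (5,5.5).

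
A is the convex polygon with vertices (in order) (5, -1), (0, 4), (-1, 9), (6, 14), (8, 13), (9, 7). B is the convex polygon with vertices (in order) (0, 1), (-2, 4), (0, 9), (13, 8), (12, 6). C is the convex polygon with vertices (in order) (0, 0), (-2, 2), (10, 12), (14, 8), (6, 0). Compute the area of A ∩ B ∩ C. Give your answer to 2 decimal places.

31.50

The intersection is the polygon with vertices (8.779,8.325), (9,7), (7.579,4.158), (2.118,1.882), (0.182,3.818), (5.859,8.549).
By the shoelace formula its area is 31.50.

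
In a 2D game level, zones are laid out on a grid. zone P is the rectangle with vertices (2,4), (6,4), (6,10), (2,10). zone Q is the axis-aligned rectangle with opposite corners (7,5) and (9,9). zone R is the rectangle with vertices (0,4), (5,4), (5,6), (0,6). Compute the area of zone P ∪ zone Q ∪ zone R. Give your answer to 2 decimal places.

By inclusion–exclusion:
Individual areas: |zone P| = 24, |zone Q| = 8, |zone R| = 10.
|zone P∩zone Q| = 0 (no overlap).
|zone P∩zone R|: x∈[2,5], y∈[4,6] → 3·2 = 6.
|zone Q∩zone R| = 0 (no overlap).
|zone P∩zone Q∩zone R| = 0.
|zone P ∪ zone Q ∪ zone R| = 42 − 6 + 0 = 36.00.

36.00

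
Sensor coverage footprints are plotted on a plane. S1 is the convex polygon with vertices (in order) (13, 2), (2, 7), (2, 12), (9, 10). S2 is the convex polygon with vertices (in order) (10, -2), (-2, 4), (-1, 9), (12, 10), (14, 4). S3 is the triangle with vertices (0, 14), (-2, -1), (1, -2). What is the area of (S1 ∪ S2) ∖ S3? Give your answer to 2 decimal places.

|S1 ∪ S2| = 138.5411.
|(S1 ∪ S2) ∩ S3| = 9.0794.
|(S1 ∪ S2) ∖ S3| = 138.5411 − 9.0794 = 129.46.

129.46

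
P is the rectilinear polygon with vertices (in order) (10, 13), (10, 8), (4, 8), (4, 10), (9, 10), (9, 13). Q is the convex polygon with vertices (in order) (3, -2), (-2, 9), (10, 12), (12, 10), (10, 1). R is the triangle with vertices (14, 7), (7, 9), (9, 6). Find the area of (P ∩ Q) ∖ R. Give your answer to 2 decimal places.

12.49

|P ∩ Q| = 13.875.
|(P ∩ Q) ∩ R| = 1.381.
|(P ∩ Q) ∖ R| = 13.875 − 1.381 = 12.49.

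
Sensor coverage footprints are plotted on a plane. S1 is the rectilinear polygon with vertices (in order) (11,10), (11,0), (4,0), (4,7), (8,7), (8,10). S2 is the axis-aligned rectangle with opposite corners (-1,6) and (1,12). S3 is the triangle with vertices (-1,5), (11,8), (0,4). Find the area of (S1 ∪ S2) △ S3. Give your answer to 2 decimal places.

|S1 ∪ S2| = 70.
|(S1 ∪ S2) ∩ S3| = 2.6591.
|(S1 ∪ S2) △ S3| = 70 + 7.5 − 5.3182 = 72.18.

72.18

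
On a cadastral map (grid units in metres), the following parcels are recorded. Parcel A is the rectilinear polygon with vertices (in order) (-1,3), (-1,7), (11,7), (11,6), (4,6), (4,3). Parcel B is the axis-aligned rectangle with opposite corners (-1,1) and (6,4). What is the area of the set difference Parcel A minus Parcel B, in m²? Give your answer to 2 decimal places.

|Parcel A| = 27, |Parcel A∩Parcel B| = 5.
|Parcel A ∖ Parcel B| = |Parcel A| − |Parcel A∩Parcel B| = 27 − 5 = 22.00.

22.00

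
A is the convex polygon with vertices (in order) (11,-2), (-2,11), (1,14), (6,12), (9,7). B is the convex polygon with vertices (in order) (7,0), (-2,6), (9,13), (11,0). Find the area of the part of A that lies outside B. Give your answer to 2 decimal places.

|A| = 77.5, |A∩B| = 49.2675.
|A ∖ B| = |A| − |A∩B| = 77.5 − 49.2675 = 28.23.

28.23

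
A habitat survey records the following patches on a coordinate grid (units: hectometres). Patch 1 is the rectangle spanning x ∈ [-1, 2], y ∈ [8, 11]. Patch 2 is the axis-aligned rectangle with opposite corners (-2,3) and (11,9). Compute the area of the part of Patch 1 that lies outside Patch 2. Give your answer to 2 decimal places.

|Patch 1∩Patch 2|: x∈[-1,2], y∈[8,9] → 3·1 = 3.
|Patch 1| = 9.
|Patch 1 ∖ Patch 2| = |Patch 1| − |Patch 1∩Patch 2| = 9 − 3 = 6.00.

6.00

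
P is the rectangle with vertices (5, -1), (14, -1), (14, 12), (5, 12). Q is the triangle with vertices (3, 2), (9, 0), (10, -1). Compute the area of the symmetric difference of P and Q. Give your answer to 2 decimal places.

115.38

|P| = 117, |Q| = 2, |P∩Q| = 1.8095.
|P △ Q| = |P| + |Q| − 2·|P∩Q| = 117 + 2 − 3.619 = 115.38.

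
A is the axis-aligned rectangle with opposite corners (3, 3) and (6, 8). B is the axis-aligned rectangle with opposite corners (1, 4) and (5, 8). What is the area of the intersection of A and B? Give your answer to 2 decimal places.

|A∩B|: x∈[3,5], y∈[4,8] → 2·4 = 8.

8.00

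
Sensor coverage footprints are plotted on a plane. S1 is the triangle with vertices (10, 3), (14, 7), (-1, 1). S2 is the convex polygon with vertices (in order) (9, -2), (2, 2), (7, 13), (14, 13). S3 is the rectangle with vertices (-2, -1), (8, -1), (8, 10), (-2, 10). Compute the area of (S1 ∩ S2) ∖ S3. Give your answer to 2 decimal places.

7.09

|S1 ∩ S2| = 14.793.
|(S1 ∩ S2) ∩ S3| = 7.7063.
|(S1 ∩ S2) ∖ S3| = 14.793 − 7.7063 = 7.09.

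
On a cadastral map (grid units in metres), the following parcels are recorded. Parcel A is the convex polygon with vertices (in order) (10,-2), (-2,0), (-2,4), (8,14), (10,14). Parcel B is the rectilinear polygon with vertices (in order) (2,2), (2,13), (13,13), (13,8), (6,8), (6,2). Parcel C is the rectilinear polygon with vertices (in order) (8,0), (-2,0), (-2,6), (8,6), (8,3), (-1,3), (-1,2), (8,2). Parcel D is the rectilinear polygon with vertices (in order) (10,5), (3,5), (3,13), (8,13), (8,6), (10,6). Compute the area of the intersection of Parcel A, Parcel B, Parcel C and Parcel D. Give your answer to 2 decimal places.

3.00

The intersection is the polygon with vertices (6,6), (6,5), (3,5), (3,6).
By the shoelace formula its area is 3.00.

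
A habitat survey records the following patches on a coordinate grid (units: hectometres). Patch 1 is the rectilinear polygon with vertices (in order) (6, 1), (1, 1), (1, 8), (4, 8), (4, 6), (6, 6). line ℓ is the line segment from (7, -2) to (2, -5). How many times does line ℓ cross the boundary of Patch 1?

0

The segment lies entirely outside Patch 1 and never meets its boundary.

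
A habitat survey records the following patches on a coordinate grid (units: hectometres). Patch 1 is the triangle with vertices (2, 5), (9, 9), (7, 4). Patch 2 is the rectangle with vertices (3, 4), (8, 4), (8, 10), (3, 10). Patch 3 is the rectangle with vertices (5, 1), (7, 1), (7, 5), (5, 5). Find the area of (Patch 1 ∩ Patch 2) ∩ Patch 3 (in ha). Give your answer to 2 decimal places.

The region (Patch 1 ∩ Patch 2) ∩ Patch 3 is the polygon with vertices (5,4.4), (5,5), (7,5), (7,4).
By the shoelace formula its area is 1.60.

1.60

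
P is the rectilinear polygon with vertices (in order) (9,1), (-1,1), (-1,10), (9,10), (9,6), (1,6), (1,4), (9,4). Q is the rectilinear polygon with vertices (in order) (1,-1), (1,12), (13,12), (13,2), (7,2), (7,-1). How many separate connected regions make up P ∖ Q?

2

P ∖ Q splits into 2 disjoint pieces (area 2, area 18).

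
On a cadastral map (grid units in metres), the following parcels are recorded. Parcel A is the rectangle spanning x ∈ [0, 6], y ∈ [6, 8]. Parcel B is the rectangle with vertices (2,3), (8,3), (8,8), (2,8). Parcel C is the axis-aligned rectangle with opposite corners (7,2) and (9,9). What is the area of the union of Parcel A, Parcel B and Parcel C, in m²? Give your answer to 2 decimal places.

43.00

By inclusion–exclusion:
Individual areas: |Parcel A| = 12, |Parcel B| = 30, |Parcel C| = 14.
|Parcel A∩Parcel B|: x∈[2,6], y∈[6,8] → 4·2 = 8.
|Parcel A∩Parcel C| = 0 (no overlap).
|Parcel B∩Parcel C|: x∈[7,8], y∈[3,8] → 1·5 = 5.
|Parcel A∩Parcel B∩Parcel C| = 0.
|Parcel A ∪ Parcel B ∪ Parcel C| = 56 − 13 + 0 = 43.00.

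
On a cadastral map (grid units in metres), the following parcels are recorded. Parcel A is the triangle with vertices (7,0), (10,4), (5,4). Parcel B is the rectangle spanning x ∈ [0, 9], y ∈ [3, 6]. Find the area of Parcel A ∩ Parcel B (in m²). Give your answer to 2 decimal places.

The intersection is the polygon with vertices (5,4), (9,4), (9,3), (5.5,3).
By the shoelace formula its area is 3.75.

3.75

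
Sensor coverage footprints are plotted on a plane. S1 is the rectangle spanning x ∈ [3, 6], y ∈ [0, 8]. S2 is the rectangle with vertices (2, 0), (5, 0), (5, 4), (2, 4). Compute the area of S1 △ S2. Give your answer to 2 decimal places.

20.00

|S1∩S2|: x∈[3,5], y∈[0,4] → 2·4 = 8.
|S1 △ S2| = |S1| + |S2| − 2·|S1∩S2| = 24 + 12 − 16 = 20.00.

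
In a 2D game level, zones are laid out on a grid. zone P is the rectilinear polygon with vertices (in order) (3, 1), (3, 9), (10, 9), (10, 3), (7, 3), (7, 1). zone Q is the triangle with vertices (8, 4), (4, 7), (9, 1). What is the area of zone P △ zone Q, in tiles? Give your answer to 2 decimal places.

|zone P| = 50, |zone Q| = 4.5, |zone P∩zone Q| = 3.5.
|zone P △ zone Q| = |zone P| + |zone Q| − 2·|zone P∩zone Q| = 50 + 4.5 − 7 = 47.50.

47.50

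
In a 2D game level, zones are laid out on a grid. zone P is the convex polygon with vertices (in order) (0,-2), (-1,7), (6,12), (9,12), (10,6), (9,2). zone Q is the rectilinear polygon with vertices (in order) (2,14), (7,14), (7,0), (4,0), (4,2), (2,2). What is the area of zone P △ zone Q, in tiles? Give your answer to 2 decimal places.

|zone P| = 105, |zone Q| = 66, |zone P∩zone Q| = 48.8968.
|zone P △ zone Q| = |zone P| + |zone Q| − 2·|zone P∩zone Q| = 105 + 66 − 97.7937 = 73.21.

73.21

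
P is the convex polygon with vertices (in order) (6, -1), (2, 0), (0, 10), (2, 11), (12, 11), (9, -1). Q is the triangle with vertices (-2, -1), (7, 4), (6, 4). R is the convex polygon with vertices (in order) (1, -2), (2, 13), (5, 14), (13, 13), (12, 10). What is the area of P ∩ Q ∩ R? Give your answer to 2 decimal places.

1.87

The intersection is the polygon with vertices (6,4), (6.5,4), (5.981,3.434), (1.78,1.1), (1.733,1.333).
By the shoelace formula its area is 1.87.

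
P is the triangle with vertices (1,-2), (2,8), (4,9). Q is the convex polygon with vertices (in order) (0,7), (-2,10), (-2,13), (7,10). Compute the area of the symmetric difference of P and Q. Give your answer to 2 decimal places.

35.67

|P| = 9.5, |Q| = 27, |P∩Q| = 0.417.
|P △ Q| = |P| + |Q| − 2·|P∩Q| = 9.5 + 27 − 0.8341 = 35.67.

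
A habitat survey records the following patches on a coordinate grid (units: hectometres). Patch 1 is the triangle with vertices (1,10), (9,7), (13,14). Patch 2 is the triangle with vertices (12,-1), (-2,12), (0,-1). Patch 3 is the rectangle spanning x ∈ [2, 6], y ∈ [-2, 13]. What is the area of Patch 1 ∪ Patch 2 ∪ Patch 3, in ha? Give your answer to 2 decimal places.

By inclusion–exclusion:
Individual areas: |Patch 1| = 34, |Patch 2| = 78, |Patch 3| = 60.
|Patch 1∩Patch 2| = 0.
|Patch 1∩Patch 3| = 8.5.
|Patch 2∩Patch 3| = 29.7143.
|Patch 1∩Patch 2∩Patch 3| = 0.
|Patch 1 ∪ Patch 2 ∪ Patch 3| = 172 − 38.2143 + 0 = 133.79.

133.79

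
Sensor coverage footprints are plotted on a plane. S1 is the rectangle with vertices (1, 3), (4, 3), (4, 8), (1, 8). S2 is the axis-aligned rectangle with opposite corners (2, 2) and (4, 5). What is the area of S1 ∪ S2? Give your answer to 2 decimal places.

17.00

By inclusion–exclusion:
Individual areas: |S1| = 15, |S2| = 6.
|S1∩S2|: x∈[2,4], y∈[3,5] → 2·2 = 4.
|S1 ∪ S2| = 21 − 4 = 17.00.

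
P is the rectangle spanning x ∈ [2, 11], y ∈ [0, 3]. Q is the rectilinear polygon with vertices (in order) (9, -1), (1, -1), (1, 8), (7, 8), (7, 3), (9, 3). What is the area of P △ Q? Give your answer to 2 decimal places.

|P| = 27, |Q| = 62, |P∩Q| = 21.
|P △ Q| = |P| + |Q| − 2·|P∩Q| = 27 + 62 − 42 = 47.00.

47.00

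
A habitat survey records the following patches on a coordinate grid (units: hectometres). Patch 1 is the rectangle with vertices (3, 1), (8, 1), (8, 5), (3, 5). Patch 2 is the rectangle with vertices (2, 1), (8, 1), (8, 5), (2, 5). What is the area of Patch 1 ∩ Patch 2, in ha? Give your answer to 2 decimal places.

|Patch 1∩Patch 2|: x∈[3,8], y∈[1,5] → 5·4 = 20.

20.00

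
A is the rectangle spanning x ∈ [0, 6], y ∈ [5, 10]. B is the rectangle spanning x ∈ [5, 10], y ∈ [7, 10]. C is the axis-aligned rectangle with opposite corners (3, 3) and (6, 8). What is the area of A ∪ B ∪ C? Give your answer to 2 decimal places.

By inclusion–exclusion:
Individual areas: |A| = 30, |B| = 15, |C| = 15.
|A∩B|: x∈[5,6], y∈[7,10] → 1·3 = 3.
|A∩C|: x∈[3,6], y∈[5,8] → 3·3 = 9.
|B∩C|: x∈[5,6], y∈[7,8] → 1·1 = 1.
|A∩B∩C| = 1.
|A ∪ B ∪ C| = 60 − 13 + 1 = 48.00.

48.00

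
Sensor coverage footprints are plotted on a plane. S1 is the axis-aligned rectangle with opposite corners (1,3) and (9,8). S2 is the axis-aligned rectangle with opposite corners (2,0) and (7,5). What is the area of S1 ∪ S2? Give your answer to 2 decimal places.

By inclusion–exclusion:
Individual areas: |S1| = 40, |S2| = 25.
|S1∩S2|: x∈[2,7], y∈[3,5] → 5·2 = 10.
|S1 ∪ S2| = 65 − 10 = 55.00.

55.00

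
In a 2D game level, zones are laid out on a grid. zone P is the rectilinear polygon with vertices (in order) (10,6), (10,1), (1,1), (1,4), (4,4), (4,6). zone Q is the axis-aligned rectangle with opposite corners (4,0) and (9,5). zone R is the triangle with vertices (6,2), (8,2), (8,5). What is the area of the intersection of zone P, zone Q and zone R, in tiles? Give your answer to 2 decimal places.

3.00

The intersection is the polygon with vertices (8,2), (6,2), (8,5).
By the shoelace formula its area is 3.00.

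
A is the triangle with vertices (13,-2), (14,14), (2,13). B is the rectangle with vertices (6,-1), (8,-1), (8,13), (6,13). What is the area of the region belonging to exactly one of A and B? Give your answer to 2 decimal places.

|A| = 95.5, |B| = 28, |A∩B| = 13.6364.
|A △ B| = |A| + |B| − 2·|A∩B| = 95.5 + 28 − 27.2727 = 96.23.

96.23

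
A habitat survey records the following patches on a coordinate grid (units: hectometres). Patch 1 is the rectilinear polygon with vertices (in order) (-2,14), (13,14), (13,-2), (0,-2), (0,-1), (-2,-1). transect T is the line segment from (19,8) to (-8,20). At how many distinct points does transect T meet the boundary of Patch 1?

2

The segment meets the boundary at (5.5,14), (13,10.667).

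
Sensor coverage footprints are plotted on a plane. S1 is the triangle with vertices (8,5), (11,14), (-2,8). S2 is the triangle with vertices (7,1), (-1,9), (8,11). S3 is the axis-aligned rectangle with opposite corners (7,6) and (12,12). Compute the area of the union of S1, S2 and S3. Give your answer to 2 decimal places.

By inclusion–exclusion:
Individual areas: |S1| = 49.5, |S2| = 44, |S3| = 30.
|S1∩S2| = 29.3887.
|S1∩S3| = 14.
|S2∩S3| = 3.6389.
|S1∩S2∩S3| = 3.6389.
|S1 ∪ S2 ∪ S3| = 123.5 − 47.0276 + 3.6389 = 80.11.

80.11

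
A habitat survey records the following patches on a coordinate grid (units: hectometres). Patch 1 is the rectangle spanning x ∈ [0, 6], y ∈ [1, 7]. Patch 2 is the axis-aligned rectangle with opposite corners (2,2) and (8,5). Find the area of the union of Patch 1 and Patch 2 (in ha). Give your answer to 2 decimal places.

By inclusion–exclusion:
Individual areas: |Patch 1| = 36, |Patch 2| = 18.
|Patch 1∩Patch 2|: x∈[2,6], y∈[2,5] → 4·3 = 12.
|Patch 1 ∪ Patch 2| = 54 − 12 = 42.00.

42.00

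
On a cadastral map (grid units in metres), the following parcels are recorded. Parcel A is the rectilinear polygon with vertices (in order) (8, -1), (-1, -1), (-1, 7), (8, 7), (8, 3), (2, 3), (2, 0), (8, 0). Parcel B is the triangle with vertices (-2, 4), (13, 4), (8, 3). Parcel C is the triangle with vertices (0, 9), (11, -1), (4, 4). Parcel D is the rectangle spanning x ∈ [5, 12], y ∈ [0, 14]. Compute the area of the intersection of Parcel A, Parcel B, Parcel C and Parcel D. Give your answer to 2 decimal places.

The intersection is the polygon with vertices (6.427,3.157), (5,3.3), (5,4), (5.5,4).
By the shoelace formula its area is 0.71.

0.71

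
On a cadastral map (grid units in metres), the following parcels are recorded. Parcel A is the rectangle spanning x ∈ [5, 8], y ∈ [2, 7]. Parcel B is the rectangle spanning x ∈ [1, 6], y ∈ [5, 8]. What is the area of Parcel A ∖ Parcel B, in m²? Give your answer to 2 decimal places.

|Parcel A∩Parcel B|: x∈[5,6], y∈[5,7] → 1·2 = 2.
|Parcel A| = 15.
|Parcel A ∖ Parcel B| = |Parcel A| − |Parcel A∩Parcel B| = 15 − 2 = 13.00.

13.00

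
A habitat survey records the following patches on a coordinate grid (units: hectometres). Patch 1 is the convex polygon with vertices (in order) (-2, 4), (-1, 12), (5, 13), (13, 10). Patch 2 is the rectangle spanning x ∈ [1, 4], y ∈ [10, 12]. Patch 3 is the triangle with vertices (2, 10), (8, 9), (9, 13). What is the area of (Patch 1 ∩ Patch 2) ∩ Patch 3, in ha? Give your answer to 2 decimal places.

The region (Patch 1 ∩ Patch 2) ∩ Patch 3 is the polygon with vertices (4,10), (2,10), (4,10.857).
By the shoelace formula its area is 0.86.

0.86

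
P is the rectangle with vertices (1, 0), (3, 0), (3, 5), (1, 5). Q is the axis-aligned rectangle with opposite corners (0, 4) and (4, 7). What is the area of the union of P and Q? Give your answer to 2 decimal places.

By inclusion–exclusion:
Individual areas: |P| = 10, |Q| = 12.
|P∩Q|: x∈[1,3], y∈[4,5] → 2·1 = 2.
|P ∪ Q| = 22 − 2 = 20.00.

20.00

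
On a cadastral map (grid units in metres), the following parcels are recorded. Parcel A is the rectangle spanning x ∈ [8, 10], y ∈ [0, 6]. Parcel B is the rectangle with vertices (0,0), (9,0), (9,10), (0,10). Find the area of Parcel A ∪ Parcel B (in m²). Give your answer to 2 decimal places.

96.00

By inclusion–exclusion:
Individual areas: |Parcel A| = 12, |Parcel B| = 90.
|Parcel A∩Parcel B|: x∈[8,9], y∈[0,6] → 1·6 = 6.
|Parcel A ∪ Parcel B| = 102 − 6 = 96.00.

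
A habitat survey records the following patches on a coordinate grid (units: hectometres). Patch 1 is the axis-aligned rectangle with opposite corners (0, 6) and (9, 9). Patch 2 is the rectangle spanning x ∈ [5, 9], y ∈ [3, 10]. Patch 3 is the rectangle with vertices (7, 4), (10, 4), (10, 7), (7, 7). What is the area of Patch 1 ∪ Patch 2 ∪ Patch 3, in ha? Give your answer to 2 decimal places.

By inclusion–exclusion:
Individual areas: |Patch 1| = 27, |Patch 2| = 28, |Patch 3| = 9.
|Patch 1∩Patch 2|: x∈[5,9], y∈[6,9] → 4·3 = 12.
|Patch 1∩Patch 3|: x∈[7,9], y∈[6,7] → 2·1 = 2.
|Patch 2∩Patch 3|: x∈[7,9], y∈[4,7] → 2·3 = 6.
|Patch 1∩Patch 2∩Patch 3| = 2.
|Patch 1 ∪ Patch 2 ∪ Patch 3| = 64 − 20 + 2 = 46.00.

46.00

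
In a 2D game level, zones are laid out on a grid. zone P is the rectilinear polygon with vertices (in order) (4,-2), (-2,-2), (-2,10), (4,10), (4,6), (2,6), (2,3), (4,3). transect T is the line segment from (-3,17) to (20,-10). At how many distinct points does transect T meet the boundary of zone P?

The segment meets the boundary at (4,8.783), (2.963,10).

2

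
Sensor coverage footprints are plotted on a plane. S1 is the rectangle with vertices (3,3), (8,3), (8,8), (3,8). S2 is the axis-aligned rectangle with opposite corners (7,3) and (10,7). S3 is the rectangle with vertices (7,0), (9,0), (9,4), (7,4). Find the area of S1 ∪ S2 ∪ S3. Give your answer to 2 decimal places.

By inclusion–exclusion:
Individual areas: |S1| = 25, |S2| = 12, |S3| = 8.
|S1∩S2|: x∈[7,8], y∈[3,7] → 1·4 = 4.
|S1∩S3|: x∈[7,8], y∈[3,4] → 1·1 = 1.
|S2∩S3|: x∈[7,9], y∈[3,4] → 2·1 = 2.
|S1∩S2∩S3| = 1.
|S1 ∪ S2 ∪ S3| = 45 − 7 + 1 = 39.00.

39.00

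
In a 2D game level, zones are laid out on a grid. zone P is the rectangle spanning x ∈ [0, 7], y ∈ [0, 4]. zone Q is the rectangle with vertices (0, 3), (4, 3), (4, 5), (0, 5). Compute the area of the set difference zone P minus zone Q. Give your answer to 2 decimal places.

|zone P∩zone Q|: x∈[0,4], y∈[3,4] → 4·1 = 4.
|zone P| = 28.
|zone P ∖ zone Q| = |zone P| − |zone P∩zone Q| = 28 − 4 = 24.00.

24.00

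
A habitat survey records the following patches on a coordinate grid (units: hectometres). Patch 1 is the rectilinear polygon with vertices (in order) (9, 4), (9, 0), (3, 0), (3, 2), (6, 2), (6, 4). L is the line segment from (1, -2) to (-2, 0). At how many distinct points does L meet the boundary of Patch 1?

The segment lies entirely outside Patch 1 and never meets its boundary.

0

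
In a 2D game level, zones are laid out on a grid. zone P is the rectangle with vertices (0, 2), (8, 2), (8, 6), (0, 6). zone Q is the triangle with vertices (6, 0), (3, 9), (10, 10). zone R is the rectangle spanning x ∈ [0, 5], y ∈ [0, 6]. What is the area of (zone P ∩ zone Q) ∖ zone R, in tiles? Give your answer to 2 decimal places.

|zone P ∩ zone Q| = 11.5333.
|(zone P ∩ zone Q) ∩ zone R| = 1.5.
|(zone P ∩ zone Q) ∖ zone R| = 11.5333 − 1.5 = 10.03.

10.03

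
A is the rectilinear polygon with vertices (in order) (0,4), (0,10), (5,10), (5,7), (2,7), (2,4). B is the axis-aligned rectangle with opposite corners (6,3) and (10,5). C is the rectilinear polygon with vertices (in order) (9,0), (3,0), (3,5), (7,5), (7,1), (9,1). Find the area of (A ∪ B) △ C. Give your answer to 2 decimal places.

|A ∪ B| = 29.
|(A ∪ B) ∩ C| = 2.
|(A ∪ B) △ C| = 29 + 22 − 4 = 47.00.

47.00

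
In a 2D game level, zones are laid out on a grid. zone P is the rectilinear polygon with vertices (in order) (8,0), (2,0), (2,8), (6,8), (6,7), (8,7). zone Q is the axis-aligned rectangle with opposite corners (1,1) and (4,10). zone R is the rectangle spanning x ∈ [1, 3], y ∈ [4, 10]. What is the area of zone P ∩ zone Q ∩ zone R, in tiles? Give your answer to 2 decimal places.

The intersection is the polygon with vertices (3,8), (3,4), (2,4), (2,8).
By the shoelace formula its area is 4.00.

4.00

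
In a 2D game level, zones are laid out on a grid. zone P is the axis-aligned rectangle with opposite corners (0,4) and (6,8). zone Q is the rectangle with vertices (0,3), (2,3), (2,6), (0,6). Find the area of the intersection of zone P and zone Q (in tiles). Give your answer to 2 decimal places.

4.00

|zone P∩zone Q|: x∈[0,2], y∈[4,6] → 2·2 = 4.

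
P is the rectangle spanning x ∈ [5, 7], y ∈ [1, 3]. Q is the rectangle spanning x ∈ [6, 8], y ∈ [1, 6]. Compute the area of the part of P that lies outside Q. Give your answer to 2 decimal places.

2.00

|P∩Q|: x∈[6,7], y∈[1,3] → 1·2 = 2.
|P| = 4.
|P ∖ Q| = |P| − |P∩Q| = 4 − 2 = 2.00.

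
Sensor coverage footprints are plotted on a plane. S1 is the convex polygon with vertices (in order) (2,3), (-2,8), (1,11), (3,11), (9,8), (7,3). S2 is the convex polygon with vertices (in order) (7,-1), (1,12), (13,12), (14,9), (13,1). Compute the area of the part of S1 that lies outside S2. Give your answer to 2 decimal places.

27.96

|S1| = 59.5, |S1∩S2| = 31.5385.
|S1 ∖ S2| = |S1| − |S1∩S2| = 59.5 − 31.5385 = 27.96.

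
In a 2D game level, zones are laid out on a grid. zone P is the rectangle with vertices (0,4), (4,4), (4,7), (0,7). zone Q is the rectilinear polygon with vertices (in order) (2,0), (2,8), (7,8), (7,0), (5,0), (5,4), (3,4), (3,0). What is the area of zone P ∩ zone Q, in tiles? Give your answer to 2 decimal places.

The intersection is the polygon with vertices (4,7), (4,4), (3,4), (2,4), (2,7).
By the shoelace formula its area is 6.00.

6.00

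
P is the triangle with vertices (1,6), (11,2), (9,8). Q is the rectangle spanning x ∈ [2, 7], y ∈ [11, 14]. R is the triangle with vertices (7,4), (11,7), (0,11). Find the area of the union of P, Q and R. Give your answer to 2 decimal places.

53.84

By inclusion–exclusion:
Individual areas: |P| = 26, |Q| = 15, |R| = 24.5.
|P∩Q| = 0.
|P∩R| = 11.6586.
|Q∩R| = 0.
|P∩Q∩R| = 0.
|P ∪ Q ∪ R| = 65.5 − 11.6586 + 0 = 53.84.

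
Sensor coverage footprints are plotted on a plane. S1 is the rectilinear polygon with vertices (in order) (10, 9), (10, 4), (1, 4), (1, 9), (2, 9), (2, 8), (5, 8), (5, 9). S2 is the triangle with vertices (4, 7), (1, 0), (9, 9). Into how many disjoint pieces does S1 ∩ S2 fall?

1

S1 ∩ S2 is a single connected region.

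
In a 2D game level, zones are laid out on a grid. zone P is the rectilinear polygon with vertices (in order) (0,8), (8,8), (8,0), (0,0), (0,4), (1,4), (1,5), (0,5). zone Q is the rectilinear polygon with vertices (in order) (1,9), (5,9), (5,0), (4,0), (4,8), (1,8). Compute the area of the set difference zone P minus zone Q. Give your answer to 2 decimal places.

|zone P| = 63, |zone P∩zone Q| = 8.
|zone P ∖ zone Q| = |zone P| − |zone P∩zone Q| = 63 − 8 = 55.00.

55.00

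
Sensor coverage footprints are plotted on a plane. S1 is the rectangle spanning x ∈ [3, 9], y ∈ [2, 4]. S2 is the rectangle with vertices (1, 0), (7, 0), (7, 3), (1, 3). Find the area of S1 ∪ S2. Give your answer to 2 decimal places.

By inclusion–exclusion:
Individual areas: |S1| = 12, |S2| = 18.
|S1∩S2|: x∈[3,7], y∈[2,3] → 4·1 = 4.
|S1 ∪ S2| = 30 − 4 = 26.00.

26.00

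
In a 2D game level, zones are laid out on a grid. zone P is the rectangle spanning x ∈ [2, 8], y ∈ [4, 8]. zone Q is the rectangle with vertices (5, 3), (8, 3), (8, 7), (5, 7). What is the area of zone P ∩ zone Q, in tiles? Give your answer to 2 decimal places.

9.00

|zone P∩zone Q|: x∈[5,8], y∈[4,7] → 3·3 = 9.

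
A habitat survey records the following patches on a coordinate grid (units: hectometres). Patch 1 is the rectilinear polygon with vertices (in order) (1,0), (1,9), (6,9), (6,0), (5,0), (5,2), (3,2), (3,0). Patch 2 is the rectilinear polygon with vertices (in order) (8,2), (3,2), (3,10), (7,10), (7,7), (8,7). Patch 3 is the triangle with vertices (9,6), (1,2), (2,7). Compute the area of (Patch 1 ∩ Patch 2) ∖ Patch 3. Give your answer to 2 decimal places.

12.32

|Patch 1 ∩ Patch 2| = 21.
|(Patch 1 ∩ Patch 2) ∩ Patch 3| = 8.6786.
|(Patch 1 ∩ Patch 2) ∖ Patch 3| = 21 − 8.6786 = 12.32.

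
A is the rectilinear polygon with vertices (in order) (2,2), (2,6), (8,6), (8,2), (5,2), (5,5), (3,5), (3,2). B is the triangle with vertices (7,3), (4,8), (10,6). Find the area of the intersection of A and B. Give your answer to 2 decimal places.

5.20

The intersection is the polygon with vertices (8,6), (8,4), (7,3), (5.2,6).
By the shoelace formula its area is 5.20.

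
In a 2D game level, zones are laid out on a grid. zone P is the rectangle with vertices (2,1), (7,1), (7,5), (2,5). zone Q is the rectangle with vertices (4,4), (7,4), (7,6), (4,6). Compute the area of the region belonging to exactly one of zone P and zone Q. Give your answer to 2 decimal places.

|zone P∩zone Q|: x∈[4,7], y∈[4,5] → 3·1 = 3.
|zone P △ zone Q| = |zone P| + |zone Q| − 2·|zone P∩zone Q| = 20 + 6 − 6 = 20.00.

20.00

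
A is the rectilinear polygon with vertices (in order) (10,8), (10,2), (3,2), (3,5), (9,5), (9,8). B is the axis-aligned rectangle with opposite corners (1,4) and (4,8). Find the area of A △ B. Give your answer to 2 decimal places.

|A| = 24, |B| = 12, |A∩B| = 1.
|A △ B| = |A| + |B| − 2·|A∩B| = 24 + 12 − 2 = 34.00.

34.00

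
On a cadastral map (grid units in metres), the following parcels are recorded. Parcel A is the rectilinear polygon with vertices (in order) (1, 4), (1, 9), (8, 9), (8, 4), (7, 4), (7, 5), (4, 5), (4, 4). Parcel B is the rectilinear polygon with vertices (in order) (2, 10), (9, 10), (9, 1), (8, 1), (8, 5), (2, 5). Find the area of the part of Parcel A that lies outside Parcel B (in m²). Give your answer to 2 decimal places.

8.00

|Parcel A| = 32, |Parcel A∩Parcel B| = 24.
|Parcel A ∖ Parcel B| = |Parcel A| − |Parcel A∩Parcel B| = 32 − 24 = 8.00.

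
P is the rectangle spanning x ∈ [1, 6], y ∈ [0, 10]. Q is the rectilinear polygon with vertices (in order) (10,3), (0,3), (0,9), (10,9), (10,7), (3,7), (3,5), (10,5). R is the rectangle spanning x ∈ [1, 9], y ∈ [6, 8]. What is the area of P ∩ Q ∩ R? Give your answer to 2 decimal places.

The intersection is the polygon with vertices (1,8), (6,8), (6,7), (3,7), (3,6), (1,6).
By the shoelace formula its area is 7.00.

7.00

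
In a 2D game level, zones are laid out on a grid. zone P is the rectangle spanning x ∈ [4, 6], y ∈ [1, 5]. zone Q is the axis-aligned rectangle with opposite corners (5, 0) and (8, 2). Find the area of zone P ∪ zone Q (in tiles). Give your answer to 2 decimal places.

13.00

By inclusion–exclusion:
Individual areas: |zone P| = 8, |zone Q| = 6.
|zone P∩zone Q|: x∈[5,6], y∈[1,2] → 1·1 = 1.
|zone P ∪ zone Q| = 14 − 1 = 13.00.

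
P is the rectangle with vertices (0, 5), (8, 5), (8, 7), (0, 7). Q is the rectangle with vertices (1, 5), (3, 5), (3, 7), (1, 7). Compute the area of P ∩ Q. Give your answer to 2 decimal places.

|P∩Q|: x∈[1,3], y∈[5,7] → 2·2 = 4.

4.00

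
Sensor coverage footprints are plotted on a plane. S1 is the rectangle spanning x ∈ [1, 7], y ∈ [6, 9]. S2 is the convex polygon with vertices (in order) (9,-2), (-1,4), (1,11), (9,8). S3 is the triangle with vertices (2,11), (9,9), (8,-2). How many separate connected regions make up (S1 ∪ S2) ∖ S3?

2

(S1 ∪ S2) ∖ S3 splits into 2 disjoint pieces (area 5.1716, area 41.1881).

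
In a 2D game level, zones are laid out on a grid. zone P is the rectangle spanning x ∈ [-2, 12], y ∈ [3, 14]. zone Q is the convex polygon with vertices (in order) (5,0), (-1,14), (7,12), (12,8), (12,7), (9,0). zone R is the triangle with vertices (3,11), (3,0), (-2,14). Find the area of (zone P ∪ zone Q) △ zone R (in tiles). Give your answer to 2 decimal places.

145.57

|zone P ∪ zone Q| = 169.8571.
|(zone P ∪ zone Q) ∩ zone R| = 25.8929.
|(zone P ∪ zone Q) △ zone R| = 169.8571 + 27.5 − 51.7857 = 145.57.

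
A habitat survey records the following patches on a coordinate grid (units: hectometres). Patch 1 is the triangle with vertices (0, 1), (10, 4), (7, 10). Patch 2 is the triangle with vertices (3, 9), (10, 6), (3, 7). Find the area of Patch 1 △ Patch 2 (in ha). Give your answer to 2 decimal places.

34.69

|Patch 1| = 34.5, |Patch 2| = 7, |Patch 1∩Patch 2| = 3.4054.
|Patch 1 △ Patch 2| = |Patch 1| + |Patch 2| − 2·|Patch 1∩Patch 2| = 34.5 + 7 − 6.8108 = 34.69.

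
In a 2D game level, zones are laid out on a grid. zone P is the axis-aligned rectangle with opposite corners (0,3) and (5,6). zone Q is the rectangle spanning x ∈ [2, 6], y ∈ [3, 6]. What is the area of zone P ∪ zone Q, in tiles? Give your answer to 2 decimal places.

By inclusion–exclusion:
Individual areas: |zone P| = 15, |zone Q| = 12.
|zone P∩zone Q|: x∈[2,5], y∈[3,6] → 3·3 = 9.
|zone P ∪ zone Q| = 27 − 9 = 18.00.

18.00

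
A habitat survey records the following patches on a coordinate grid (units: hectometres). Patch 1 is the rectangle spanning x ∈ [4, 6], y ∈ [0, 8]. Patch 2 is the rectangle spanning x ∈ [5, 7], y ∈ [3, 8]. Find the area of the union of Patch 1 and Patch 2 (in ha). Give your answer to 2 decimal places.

By inclusion–exclusion:
Individual areas: |Patch 1| = 16, |Patch 2| = 10.
|Patch 1∩Patch 2|: x∈[5,6], y∈[3,8] → 1·5 = 5.
|Patch 1 ∪ Patch 2| = 26 − 5 = 21.00.

21.00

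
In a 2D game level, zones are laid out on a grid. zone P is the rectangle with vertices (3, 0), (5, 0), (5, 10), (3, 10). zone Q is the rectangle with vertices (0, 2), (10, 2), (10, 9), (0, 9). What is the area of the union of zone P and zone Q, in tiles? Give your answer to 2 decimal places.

By inclusion–exclusion:
Individual areas: |zone P| = 20, |zone Q| = 70.
|zone P∩zone Q|: x∈[3,5], y∈[2,9] → 2·7 = 14.
|zone P ∪ zone Q| = 90 − 14 = 76.00.

76.00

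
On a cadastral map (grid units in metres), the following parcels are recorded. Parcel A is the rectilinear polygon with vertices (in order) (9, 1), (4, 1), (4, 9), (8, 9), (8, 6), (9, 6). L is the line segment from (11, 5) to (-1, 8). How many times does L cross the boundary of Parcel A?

2

The segment meets the boundary at (9,5.5), (4,6.75).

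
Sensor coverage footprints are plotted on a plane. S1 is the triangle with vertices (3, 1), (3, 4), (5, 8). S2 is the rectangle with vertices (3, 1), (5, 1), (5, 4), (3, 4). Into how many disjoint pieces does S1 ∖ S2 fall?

1

S1 ∖ S2 is a single connected region.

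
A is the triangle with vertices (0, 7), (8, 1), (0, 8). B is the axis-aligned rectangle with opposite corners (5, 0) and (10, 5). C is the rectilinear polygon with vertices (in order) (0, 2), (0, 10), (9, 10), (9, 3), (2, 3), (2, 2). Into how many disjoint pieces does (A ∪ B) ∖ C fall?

1

(A ∪ B) ∖ C is a single connected region.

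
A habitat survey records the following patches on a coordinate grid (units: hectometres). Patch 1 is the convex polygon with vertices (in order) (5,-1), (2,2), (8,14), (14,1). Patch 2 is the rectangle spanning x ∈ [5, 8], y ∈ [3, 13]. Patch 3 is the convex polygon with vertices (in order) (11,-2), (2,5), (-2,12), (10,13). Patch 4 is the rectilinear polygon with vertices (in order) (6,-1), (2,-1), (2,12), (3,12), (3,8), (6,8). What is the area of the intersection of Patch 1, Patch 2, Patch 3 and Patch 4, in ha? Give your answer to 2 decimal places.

5.00

The intersection is the polygon with vertices (5,3), (5,8), (6,8), (6,3).
By the shoelace formula its area is 5.00.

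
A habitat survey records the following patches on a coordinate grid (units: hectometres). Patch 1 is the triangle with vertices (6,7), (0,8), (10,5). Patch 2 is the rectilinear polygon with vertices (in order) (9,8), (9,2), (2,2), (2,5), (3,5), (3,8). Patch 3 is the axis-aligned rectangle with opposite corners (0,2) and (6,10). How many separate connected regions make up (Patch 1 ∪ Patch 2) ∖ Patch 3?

(Patch 1 ∪ Patch 2) ∖ Patch 3 is a single connected region.

1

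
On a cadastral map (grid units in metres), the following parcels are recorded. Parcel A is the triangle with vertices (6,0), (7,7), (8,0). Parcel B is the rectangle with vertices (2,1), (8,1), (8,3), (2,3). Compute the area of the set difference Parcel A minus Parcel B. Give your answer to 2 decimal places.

|Parcel A| = 7, |Parcel A∩Parcel B| = 2.8571.
|Parcel A ∖ Parcel B| = |Parcel A| − |Parcel A∩Parcel B| = 7 − 2.8571 = 4.14.

4.14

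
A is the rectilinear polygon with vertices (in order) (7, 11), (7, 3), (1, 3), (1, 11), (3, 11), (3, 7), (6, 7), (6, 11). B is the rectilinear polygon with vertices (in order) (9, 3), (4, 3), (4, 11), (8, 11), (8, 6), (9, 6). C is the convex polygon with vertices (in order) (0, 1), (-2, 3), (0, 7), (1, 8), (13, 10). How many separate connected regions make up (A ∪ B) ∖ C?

(A ∪ B) ∖ C splits into 3 disjoint pieces (area 12.0427, area 5.6667, area 8.6667).

3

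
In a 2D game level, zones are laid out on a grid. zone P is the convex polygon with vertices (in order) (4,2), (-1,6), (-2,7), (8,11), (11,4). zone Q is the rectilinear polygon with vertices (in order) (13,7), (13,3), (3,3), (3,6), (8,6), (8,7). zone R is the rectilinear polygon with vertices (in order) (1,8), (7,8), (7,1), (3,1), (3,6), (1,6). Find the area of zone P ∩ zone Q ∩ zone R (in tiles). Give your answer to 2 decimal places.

The intersection is the polygon with vertices (3,3), (3,6), (7,6), (7,3).
By the shoelace formula its area is 12.00.

12.00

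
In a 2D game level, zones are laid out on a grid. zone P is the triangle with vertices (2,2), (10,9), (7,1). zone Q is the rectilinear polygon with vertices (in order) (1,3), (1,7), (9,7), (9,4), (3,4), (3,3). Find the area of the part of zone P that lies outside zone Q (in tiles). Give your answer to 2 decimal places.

|zone P| = 21.5, |zone P∩zone Q| = 7.9792.
|zone P ∖ zone Q| = |zone P| − |zone P∩zone Q| = 21.5 − 7.9792 = 13.52.

13.52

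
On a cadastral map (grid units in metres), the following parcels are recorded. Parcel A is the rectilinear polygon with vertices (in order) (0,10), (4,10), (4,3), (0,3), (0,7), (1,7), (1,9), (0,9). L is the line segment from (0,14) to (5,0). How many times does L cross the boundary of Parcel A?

2

The segment meets the boundary at (3.929,3), (1.429,10).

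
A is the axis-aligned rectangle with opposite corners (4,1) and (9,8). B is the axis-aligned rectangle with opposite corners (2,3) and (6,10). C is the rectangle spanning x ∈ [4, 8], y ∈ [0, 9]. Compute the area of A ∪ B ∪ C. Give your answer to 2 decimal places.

59.00

By inclusion–exclusion:
Individual areas: |A| = 35, |B| = 28, |C| = 36.
|A∩B|: x∈[4,6], y∈[3,8] → 2·5 = 10.
|A∩C|: x∈[4,8], y∈[1,8] → 4·7 = 28.
|B∩C|: x∈[4,6], y∈[3,9] → 2·6 = 12.
|A∩B∩C| = 10.
|A ∪ B ∪ C| = 99 − 50 + 10 = 59.00.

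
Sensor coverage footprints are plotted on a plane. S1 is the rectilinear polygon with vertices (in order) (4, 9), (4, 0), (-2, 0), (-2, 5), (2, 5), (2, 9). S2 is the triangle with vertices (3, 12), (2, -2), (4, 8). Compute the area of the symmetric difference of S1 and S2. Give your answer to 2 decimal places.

32.41

|S1| = 38, |S2| = 9, |S1∩S2| = 7.2964.
|S1 △ S2| = |S1| + |S2| − 2·|S1∩S2| = 38 + 9 − 14.5929 = 32.41.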